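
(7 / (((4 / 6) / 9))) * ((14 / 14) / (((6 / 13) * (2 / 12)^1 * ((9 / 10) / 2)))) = 2730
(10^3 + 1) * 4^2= 16016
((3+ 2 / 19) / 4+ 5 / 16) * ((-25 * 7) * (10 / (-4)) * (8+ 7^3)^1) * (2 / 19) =101658375 / 5776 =17600.13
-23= -23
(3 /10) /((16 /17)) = 51 /160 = 0.32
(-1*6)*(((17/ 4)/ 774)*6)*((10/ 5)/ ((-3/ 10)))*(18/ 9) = 340/ 129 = 2.64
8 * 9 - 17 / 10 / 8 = 5743 / 80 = 71.79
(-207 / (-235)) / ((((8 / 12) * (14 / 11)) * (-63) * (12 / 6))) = -0.01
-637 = -637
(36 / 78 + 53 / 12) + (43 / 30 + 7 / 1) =3461 / 260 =13.31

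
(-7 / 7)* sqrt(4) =-2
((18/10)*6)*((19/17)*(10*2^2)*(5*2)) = 82080/17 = 4828.24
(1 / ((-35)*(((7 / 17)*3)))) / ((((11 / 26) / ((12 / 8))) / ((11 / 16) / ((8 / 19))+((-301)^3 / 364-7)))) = 2119490419 / 344960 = 6144.16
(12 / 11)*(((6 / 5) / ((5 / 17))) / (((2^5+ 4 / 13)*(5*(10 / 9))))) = 5967 / 240625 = 0.02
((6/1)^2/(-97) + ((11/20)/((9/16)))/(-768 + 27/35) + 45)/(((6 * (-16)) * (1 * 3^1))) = -0.15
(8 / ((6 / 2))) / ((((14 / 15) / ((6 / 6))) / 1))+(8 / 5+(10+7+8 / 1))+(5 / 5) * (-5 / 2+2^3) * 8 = 2571 / 35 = 73.46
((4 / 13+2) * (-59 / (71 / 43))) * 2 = -152220 / 923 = -164.92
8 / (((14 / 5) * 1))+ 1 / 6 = 127 / 42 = 3.02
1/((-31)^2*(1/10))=10/961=0.01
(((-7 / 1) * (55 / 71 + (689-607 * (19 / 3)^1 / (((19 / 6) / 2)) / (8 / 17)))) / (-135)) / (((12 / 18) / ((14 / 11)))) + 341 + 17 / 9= -6998689 / 70290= -99.57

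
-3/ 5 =-0.60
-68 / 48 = -17 / 12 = -1.42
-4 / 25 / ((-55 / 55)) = 4 / 25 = 0.16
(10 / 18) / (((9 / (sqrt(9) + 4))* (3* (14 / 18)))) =5 / 27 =0.19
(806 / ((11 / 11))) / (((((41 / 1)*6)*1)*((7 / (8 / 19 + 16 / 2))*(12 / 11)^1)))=177320 / 49077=3.61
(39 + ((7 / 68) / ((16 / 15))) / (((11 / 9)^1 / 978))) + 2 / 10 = 3483389 / 29920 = 116.42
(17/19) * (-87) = -1479/19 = -77.84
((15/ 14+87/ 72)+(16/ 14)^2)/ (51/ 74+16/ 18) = 468087/ 205996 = 2.27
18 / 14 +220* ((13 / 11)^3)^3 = 1486559142149 / 1500512167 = 990.70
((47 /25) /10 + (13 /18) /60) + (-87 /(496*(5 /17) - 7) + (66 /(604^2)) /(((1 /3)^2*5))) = -51607175747 /121124612250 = -0.43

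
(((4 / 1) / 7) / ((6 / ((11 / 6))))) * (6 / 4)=11 / 42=0.26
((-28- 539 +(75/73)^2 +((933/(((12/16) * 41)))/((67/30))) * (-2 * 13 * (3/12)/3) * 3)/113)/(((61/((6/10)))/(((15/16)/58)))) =-43098460047/46819916918576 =-0.00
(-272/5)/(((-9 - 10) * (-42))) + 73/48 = 46369/31920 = 1.45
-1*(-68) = 68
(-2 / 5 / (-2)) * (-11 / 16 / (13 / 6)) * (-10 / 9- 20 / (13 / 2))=539 / 2028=0.27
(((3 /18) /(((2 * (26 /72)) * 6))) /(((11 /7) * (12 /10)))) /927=35 /1590732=0.00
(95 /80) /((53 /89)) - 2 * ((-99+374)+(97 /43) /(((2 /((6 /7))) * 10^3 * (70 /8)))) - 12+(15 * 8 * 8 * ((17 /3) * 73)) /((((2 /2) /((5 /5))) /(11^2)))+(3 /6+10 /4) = 53658990884898857 /1116710000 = 48050962.99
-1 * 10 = -10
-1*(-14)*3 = 42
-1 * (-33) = 33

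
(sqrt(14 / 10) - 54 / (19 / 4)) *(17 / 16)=-459 / 38 + 17 *sqrt(35) / 80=-10.82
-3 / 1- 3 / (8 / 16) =-9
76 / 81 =0.94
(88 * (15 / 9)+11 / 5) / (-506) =-203 / 690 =-0.29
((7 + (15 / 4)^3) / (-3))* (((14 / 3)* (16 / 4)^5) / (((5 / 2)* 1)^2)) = -3425408 / 225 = -15224.04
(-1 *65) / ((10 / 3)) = -39 / 2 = -19.50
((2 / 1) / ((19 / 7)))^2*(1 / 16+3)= 2401 / 1444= 1.66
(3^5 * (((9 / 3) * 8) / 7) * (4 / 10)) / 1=11664 / 35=333.26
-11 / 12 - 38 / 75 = -427 / 300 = -1.42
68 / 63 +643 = 40577 / 63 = 644.08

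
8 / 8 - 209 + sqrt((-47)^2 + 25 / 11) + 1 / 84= -17471 / 84 + 2 * sqrt(66891) / 11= -160.96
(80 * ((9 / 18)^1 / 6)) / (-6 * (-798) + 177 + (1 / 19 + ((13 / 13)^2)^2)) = 76 / 56613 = 0.00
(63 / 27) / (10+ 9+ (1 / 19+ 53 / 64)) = 8512 / 72525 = 0.12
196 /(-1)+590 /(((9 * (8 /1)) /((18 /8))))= -2841 /16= -177.56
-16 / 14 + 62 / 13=330 / 91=3.63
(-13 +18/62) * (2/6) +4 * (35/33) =2/341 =0.01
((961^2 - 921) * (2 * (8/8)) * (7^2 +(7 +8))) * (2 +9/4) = 501894400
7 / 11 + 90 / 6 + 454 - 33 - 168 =2955 / 11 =268.64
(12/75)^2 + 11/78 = 8123/48750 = 0.17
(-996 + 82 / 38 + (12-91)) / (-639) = 20384 / 12141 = 1.68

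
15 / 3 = 5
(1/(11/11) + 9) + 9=19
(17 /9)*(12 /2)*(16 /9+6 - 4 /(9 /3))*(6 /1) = 3944 /9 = 438.22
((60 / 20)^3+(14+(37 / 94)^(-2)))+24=97821 / 1369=71.45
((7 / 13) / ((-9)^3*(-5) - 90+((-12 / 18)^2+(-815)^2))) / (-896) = -9 / 10000679936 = -0.00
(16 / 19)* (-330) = -277.89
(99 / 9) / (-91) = -0.12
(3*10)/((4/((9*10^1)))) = 675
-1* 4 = -4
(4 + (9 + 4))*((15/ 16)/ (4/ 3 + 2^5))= 153/ 320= 0.48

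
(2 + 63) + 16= 81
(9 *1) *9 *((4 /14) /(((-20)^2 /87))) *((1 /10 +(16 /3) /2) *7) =194967 /2000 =97.48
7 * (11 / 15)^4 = 2.02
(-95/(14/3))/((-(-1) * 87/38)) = -1805/203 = -8.89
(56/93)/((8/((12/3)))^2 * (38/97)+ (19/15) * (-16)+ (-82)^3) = -485/444112448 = -0.00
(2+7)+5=14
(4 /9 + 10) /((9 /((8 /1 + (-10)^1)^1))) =-188 /81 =-2.32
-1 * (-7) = 7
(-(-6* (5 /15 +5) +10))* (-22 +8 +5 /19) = -5742 /19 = -302.21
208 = 208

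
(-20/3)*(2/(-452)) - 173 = -58637/339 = -172.97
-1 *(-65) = 65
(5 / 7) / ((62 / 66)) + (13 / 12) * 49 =140209 / 2604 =53.84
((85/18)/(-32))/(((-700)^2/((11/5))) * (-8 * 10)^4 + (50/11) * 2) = -187/11560550400011520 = -0.00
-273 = -273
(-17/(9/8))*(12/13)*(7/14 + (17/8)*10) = -3944/13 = -303.38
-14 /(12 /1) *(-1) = 7 /6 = 1.17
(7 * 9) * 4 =252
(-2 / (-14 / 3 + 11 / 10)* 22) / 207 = 440 / 7383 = 0.06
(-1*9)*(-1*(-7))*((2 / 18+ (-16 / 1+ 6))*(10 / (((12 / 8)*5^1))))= 2492 / 3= 830.67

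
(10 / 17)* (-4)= -40 / 17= -2.35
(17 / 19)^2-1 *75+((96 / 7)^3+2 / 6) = 2505.54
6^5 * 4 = 31104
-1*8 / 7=-8 / 7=-1.14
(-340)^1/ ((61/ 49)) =-16660/ 61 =-273.11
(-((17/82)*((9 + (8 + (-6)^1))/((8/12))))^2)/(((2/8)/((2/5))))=-314721/16810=-18.72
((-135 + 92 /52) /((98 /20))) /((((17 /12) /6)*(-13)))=1247040 /140777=8.86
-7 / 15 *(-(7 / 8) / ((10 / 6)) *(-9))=-441 / 200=-2.20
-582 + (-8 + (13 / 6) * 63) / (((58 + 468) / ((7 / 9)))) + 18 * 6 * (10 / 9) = -4372417 / 9468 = -461.81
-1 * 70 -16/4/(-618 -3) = -43466/621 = -69.99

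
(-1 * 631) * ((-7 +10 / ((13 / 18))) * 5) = -280795 / 13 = -21599.62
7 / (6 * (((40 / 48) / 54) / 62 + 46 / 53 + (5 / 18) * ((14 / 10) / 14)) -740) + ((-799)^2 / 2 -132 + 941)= 83429464974571 / 260709346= 320009.49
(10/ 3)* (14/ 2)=70/ 3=23.33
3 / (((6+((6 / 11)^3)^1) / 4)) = 1.95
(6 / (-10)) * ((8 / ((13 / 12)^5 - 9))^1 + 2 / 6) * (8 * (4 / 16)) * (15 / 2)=12311319 / 1868195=6.59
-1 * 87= -87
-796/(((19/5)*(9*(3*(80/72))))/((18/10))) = -1194/95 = -12.57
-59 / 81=-0.73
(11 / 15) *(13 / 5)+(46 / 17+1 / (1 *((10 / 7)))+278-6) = 707147 / 2550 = 277.31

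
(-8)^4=4096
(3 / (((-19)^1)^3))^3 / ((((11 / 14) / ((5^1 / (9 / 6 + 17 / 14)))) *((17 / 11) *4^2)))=-6615 / 833825011060936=-0.00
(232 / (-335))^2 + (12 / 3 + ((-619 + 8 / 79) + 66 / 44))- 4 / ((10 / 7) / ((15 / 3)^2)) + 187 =-8793414783 / 17731550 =-495.92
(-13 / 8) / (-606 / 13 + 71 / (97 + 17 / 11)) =45799 / 1293502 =0.04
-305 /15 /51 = -61 /153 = -0.40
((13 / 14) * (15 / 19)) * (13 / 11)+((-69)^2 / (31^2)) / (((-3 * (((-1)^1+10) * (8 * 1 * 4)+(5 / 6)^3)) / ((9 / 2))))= 147338060691 / 175273290038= 0.84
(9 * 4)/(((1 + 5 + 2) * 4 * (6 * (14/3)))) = 9/224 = 0.04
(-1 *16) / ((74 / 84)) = -672 / 37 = -18.16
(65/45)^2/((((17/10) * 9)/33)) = 18590/4131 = 4.50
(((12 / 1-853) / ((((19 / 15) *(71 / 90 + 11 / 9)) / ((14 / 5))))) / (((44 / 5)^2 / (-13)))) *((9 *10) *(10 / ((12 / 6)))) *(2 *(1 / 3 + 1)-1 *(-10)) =19371909375 / 21901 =884521.68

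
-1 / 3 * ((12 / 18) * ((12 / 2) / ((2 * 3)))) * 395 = -790 / 9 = -87.78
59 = 59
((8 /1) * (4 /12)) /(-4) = -2 /3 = -0.67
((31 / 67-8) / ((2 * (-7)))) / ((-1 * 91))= -505 / 85358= -0.01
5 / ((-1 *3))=-5 / 3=-1.67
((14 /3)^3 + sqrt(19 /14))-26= sqrt(266) /14 + 2042 /27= 76.79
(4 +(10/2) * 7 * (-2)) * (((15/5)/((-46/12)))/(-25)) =-1188/575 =-2.07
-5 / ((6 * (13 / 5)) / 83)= -2075 / 78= -26.60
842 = 842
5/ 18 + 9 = 167/ 18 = 9.28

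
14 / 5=2.80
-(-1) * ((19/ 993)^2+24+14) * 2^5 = 1199047136/ 986049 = 1216.01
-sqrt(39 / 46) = -sqrt(1794) / 46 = -0.92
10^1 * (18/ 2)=90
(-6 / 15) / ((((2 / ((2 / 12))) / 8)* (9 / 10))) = -8 / 27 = -0.30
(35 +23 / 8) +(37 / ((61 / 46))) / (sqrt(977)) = 1702 * sqrt(977) / 59597 +303 / 8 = 38.77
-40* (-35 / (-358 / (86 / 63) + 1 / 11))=-165550 / 31001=-5.34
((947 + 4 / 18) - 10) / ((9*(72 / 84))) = 59045 / 486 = 121.49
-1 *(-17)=17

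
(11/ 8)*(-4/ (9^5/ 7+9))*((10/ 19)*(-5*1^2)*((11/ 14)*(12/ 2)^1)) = 3025/ 374376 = 0.01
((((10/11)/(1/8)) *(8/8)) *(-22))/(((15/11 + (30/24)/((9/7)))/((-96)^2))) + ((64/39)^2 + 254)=-177557986642/281385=-631014.40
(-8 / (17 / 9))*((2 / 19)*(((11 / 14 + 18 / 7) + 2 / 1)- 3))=-2376 / 2261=-1.05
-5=-5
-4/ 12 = -1/ 3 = -0.33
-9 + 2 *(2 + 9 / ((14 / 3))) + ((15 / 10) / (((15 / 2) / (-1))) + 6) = 163 / 35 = 4.66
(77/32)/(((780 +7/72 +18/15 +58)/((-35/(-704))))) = 11025/77349632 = 0.00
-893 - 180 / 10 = -911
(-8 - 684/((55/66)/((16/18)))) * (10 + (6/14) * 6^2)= -656464/35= -18756.11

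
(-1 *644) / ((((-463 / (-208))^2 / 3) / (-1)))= 83586048 / 214369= 389.92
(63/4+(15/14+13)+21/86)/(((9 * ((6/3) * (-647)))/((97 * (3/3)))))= -3511303/14021784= -0.25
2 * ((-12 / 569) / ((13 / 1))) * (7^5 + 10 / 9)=-1210184 / 22191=-54.53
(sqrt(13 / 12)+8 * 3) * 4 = 2 * sqrt(39) / 3+96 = 100.16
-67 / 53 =-1.26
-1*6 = -6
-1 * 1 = -1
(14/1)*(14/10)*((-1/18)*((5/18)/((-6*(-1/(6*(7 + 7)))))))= -343/81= -4.23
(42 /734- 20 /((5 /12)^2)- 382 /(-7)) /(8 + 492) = -778039 /6422500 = -0.12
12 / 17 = 0.71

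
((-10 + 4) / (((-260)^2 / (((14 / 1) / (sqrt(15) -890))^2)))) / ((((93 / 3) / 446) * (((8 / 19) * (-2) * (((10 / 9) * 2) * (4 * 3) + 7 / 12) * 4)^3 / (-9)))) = -6542559232497 / 1779120412377389000192000 -3675525471 * sqrt(15) / 444780103094347250048000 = -0.00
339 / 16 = 21.19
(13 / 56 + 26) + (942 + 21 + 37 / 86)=2383107 / 2408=989.66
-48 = -48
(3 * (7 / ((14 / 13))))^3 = 7414.88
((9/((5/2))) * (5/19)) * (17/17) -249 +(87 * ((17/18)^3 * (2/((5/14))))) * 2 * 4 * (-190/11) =-2892912881/50787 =-56961.68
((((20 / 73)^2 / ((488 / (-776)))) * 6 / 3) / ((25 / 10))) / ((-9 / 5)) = 155200 / 2925621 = 0.05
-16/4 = -4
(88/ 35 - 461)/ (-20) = 16047/ 700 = 22.92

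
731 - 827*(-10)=9001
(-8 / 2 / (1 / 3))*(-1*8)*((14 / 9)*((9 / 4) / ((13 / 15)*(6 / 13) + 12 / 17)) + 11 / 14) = 379.26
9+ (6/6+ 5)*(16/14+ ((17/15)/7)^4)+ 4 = 804716417/40516875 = 19.86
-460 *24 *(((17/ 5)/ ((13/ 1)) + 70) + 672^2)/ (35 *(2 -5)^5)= 21607139872/ 36855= 586274.31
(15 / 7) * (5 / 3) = 25 / 7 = 3.57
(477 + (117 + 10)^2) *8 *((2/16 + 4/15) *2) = 1560964/15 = 104064.27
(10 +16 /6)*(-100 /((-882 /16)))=30400 /1323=22.98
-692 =-692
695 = 695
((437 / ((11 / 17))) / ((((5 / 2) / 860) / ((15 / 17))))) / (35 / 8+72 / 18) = 18039360 / 737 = 24476.74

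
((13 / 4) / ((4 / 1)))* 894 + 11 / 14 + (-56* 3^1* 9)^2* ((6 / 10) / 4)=96221653 / 280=343648.76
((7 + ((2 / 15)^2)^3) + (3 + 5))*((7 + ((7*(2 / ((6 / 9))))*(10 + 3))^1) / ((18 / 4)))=19136257168 / 20503125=933.33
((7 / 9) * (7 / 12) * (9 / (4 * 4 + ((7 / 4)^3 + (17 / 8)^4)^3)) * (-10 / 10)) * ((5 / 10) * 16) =-6734508720128 / 3523318701259779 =-0.00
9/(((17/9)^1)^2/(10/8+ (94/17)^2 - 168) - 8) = -114758451/102341596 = -1.12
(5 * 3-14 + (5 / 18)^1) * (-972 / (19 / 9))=-11178 / 19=-588.32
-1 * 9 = -9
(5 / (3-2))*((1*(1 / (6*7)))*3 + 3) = 15.36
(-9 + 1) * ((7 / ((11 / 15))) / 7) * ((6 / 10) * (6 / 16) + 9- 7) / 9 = -89 / 33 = -2.70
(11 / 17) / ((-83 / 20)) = -220 / 1411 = -0.16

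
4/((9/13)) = 52/9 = 5.78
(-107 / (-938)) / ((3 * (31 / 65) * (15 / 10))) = 0.05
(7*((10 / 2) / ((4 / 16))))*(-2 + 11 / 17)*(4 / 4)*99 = -318780 / 17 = -18751.76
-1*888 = -888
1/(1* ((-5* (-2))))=1/10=0.10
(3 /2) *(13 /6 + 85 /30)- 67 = -119 /2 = -59.50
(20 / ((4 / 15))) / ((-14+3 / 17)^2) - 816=-1801677 / 2209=-815.61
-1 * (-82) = 82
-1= -1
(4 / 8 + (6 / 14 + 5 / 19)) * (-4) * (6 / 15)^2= -2536 / 3325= -0.76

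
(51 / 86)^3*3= 397953 / 636056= 0.63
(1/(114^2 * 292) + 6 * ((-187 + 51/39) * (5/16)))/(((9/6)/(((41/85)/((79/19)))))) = -704230691407/26152883640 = -26.93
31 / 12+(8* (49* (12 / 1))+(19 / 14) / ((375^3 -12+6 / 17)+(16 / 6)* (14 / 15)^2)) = 239238713999737393 / 50830655075004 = 4706.58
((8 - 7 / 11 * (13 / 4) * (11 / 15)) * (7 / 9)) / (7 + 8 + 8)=2723 / 12420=0.22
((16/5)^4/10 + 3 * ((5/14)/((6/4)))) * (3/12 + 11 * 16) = 34545141/17500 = 1974.01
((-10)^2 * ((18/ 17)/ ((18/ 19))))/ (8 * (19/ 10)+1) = 9500/ 1377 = 6.90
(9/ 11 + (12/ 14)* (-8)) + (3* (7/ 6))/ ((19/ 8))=-6679/ 1463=-4.57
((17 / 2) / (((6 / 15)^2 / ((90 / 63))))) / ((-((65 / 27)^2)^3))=-0.39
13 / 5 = 2.60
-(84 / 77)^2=-144 / 121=-1.19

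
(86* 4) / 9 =344 / 9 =38.22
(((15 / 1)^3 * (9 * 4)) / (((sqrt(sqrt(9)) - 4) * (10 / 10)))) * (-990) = 120285000 * sqrt(3) / 13 + 481140000 / 13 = 53036902.41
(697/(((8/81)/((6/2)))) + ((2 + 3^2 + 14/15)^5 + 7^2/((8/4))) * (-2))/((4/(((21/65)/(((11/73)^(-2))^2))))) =-288187040843758133/14951673886500000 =-19.27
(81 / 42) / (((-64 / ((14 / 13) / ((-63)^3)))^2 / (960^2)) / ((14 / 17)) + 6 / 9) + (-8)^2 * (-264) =-20646454803203676 / 1221972940531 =-16896.00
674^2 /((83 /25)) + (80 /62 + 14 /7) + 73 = 352260195 /2573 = 136906.41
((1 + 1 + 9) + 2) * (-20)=-260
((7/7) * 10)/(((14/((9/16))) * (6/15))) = 225/224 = 1.00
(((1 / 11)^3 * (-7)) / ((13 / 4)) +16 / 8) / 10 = 17289 / 86515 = 0.20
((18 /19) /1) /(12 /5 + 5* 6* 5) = 15 /2413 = 0.01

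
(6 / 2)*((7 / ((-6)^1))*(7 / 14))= -7 / 4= -1.75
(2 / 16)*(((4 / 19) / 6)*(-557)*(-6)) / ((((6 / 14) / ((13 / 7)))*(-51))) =-7241 / 5814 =-1.25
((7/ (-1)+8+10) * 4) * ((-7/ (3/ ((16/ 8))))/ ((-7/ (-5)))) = -440/ 3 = -146.67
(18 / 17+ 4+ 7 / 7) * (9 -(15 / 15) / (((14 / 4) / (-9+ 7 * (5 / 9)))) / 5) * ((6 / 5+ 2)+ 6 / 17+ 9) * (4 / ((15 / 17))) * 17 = 1286720908 / 23625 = 54464.38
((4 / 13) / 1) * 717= 2868 / 13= 220.62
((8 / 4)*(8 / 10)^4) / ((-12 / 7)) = -896 / 1875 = -0.48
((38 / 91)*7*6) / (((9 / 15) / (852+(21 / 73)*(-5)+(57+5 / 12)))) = 75561955 / 2847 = 26540.90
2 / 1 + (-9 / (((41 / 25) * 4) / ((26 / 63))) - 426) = -243701 / 574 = -424.57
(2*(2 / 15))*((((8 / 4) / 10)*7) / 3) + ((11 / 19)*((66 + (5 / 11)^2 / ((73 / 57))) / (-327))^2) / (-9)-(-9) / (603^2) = 65677453609690204 / 539065131744264675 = 0.12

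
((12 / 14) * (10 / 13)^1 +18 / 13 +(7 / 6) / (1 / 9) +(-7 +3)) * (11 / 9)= 17105 / 1638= 10.44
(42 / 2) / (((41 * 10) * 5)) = 21 / 2050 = 0.01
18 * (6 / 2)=54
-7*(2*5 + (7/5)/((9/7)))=-3493/45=-77.62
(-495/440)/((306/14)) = -7/136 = -0.05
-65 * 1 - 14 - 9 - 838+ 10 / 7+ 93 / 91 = -84043 / 91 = -923.55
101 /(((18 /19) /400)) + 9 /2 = 767681 /18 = 42648.94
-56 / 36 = -14 / 9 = -1.56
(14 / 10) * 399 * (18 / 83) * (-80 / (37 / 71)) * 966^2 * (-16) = 852699498706944 / 3071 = 277661836114.28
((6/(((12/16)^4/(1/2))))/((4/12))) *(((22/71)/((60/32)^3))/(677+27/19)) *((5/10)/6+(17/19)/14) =16941056/58377682125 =0.00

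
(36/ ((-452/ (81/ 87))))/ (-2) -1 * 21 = -20.96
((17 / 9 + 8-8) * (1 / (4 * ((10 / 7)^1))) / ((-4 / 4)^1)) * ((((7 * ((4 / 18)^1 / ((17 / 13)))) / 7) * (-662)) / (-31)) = -30121 / 25110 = -1.20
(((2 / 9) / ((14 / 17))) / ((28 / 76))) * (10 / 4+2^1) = 323 / 98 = 3.30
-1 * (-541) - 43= 498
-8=-8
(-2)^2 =4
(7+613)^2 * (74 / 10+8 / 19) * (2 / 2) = 57121840 / 19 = 3006412.63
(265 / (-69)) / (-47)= 265 / 3243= 0.08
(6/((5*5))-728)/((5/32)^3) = -596180992/3125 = -190777.92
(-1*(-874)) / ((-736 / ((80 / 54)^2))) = -1900 / 729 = -2.61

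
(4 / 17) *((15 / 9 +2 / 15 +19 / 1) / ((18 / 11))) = 2288 / 765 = 2.99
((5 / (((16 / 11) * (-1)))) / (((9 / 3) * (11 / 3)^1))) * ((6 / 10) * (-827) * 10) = 12405 / 8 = 1550.62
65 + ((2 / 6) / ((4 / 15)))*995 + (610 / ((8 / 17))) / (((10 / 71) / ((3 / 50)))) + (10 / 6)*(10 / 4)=2238143 / 1200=1865.12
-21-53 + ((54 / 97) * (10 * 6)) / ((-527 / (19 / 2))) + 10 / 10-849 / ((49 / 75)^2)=-253158857642 / 122736719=-2062.62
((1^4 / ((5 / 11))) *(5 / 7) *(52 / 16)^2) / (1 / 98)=13013 / 8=1626.62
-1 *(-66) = 66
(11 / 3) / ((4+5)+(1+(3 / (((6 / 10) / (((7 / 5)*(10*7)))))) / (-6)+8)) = -11 / 191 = -0.06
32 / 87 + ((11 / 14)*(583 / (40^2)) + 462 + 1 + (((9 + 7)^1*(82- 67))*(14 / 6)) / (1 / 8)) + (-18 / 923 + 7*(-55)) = 8199809357513 / 1798742400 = 4558.63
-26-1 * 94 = -120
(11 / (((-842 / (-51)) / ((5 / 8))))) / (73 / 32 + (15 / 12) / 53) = 99110 / 548563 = 0.18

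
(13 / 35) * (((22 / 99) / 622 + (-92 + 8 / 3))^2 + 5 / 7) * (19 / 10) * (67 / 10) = 1810831649051113 / 47985706125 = 37736.90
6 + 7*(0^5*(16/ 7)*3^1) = 6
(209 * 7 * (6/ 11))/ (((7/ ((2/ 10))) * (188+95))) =0.08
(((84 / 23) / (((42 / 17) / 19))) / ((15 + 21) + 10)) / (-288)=-323 / 152352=-0.00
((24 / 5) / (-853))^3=-13824 / 77581309625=-0.00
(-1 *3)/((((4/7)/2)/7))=-147/2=-73.50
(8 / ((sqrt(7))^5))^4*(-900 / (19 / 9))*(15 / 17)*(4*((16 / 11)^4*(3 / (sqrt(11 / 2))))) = -391378894848000*sqrt(22) / 14694213588523777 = -0.12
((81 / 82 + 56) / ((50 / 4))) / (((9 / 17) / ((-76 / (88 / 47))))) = -70940813 / 202950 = -349.55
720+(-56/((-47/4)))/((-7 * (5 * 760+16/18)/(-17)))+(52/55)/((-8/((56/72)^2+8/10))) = 1611229636679/2238325650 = 719.84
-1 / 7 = -0.14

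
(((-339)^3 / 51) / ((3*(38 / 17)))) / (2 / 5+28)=-4011.02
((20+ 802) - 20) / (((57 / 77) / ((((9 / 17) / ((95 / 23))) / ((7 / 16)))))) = 9739488 / 30685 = 317.40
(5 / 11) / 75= 1 / 165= 0.01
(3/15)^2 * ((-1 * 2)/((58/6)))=-6/725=-0.01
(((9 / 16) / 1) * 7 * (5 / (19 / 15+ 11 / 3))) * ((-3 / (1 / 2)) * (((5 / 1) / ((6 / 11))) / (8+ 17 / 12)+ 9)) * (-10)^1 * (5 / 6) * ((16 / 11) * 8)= 1065015000 / 45991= 23157.03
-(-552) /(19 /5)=145.26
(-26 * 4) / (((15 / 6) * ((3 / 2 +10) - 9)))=-416 / 25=-16.64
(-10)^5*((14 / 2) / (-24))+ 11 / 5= 437533 / 15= 29168.87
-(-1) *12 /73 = 12 /73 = 0.16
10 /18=5 /9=0.56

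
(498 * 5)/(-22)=-1245/11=-113.18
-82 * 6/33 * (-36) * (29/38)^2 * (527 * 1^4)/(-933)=-218057844/1234981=-176.57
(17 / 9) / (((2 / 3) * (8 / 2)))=17 / 24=0.71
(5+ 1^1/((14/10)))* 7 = 40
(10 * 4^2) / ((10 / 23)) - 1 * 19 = 349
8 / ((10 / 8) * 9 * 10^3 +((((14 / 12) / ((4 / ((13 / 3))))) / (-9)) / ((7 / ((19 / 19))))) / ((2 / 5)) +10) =10368 / 14592895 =0.00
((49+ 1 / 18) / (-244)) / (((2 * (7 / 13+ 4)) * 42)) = -11479 / 21766752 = -0.00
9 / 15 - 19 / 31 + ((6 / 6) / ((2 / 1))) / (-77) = -463 / 23870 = -0.02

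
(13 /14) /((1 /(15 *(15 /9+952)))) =185965 /14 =13283.21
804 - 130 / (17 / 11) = 12238 / 17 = 719.88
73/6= 12.17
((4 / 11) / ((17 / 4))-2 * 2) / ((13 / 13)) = -732 / 187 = -3.91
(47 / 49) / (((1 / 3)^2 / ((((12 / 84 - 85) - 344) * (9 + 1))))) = -12698460 / 343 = -37021.75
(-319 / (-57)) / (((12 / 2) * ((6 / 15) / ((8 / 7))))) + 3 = 6781 / 1197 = 5.66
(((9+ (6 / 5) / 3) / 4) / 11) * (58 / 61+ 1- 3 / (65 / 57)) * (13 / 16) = -15839 / 134200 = -0.12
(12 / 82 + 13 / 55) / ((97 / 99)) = 7767 / 19885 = 0.39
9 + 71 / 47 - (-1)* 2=588 / 47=12.51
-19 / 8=-2.38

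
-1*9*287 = -2583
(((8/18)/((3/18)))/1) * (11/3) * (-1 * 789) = -23144/3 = -7714.67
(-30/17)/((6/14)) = -70/17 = -4.12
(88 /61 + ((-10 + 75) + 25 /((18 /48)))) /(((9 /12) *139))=97436 /76311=1.28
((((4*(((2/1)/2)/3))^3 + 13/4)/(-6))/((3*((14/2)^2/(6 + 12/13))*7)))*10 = -15175/240786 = -0.06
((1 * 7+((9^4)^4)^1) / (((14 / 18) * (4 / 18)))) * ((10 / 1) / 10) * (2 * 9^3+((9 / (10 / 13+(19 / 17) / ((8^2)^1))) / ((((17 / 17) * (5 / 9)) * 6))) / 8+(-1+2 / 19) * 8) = 38376394027371566376429096 / 2466485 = 15559143488556211116.80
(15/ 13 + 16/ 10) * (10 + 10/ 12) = 179/ 6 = 29.83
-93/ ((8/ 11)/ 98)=-50127/ 4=-12531.75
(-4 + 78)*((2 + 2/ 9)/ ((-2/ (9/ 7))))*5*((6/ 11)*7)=-22200/ 11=-2018.18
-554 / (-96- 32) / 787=277 / 50368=0.01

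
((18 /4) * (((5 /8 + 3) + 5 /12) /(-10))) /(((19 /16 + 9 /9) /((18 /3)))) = -873 /175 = -4.99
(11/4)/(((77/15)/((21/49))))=45/196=0.23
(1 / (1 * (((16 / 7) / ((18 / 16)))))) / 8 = 63 / 1024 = 0.06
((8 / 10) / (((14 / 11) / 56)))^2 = 30976 / 25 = 1239.04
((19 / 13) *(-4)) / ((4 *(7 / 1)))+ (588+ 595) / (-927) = -1.48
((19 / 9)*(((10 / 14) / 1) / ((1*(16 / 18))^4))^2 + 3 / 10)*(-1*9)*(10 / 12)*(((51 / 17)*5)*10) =-3446.55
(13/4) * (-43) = -559/4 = -139.75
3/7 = 0.43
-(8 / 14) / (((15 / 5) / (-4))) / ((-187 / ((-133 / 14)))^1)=152 / 3927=0.04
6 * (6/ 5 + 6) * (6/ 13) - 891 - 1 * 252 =-72999/ 65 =-1123.06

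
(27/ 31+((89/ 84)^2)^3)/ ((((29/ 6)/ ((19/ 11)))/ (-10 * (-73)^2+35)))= -25186306298538695435/ 578997705775104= -43499.84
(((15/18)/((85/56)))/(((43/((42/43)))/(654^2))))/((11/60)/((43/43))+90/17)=10059880320/10330363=973.82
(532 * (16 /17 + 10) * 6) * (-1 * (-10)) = 5937120 /17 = 349242.35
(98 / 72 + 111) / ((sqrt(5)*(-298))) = -809*sqrt(5) / 10728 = -0.17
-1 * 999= -999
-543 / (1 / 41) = -22263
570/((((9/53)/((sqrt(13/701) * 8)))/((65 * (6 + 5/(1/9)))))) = 12122561.69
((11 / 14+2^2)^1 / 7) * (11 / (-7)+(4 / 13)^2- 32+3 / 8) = -20989425 / 927472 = -22.63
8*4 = 32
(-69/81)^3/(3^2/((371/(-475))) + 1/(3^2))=0.05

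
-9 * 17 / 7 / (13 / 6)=-918 / 91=-10.09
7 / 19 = 0.37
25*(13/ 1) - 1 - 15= 309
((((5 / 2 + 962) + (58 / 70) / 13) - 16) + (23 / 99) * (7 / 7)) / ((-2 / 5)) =-85477037 / 36036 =-2371.99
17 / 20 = 0.85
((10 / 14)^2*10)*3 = 750 / 49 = 15.31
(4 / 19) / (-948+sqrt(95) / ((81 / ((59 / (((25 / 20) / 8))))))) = -7774785 / 34929431831 - 38232 * sqrt(95) / 34929431831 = -0.00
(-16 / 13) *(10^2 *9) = -1107.69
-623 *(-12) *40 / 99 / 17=99680 / 561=177.68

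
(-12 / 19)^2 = 144 / 361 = 0.40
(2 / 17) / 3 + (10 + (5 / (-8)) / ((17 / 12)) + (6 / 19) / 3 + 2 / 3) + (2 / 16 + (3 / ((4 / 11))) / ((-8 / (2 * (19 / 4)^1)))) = 14431 / 20672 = 0.70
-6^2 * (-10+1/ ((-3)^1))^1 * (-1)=-372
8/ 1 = 8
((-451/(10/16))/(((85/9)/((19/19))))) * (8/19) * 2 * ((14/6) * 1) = -1212288/8075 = -150.13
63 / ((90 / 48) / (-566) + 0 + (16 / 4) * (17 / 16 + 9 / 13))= 3708432 / 412985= 8.98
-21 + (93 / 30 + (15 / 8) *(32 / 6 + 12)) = 73 / 5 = 14.60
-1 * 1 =-1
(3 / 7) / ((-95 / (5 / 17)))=-3 / 2261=-0.00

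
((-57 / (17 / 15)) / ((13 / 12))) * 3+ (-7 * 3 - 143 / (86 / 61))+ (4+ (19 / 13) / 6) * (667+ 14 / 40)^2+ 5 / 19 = 1889646.81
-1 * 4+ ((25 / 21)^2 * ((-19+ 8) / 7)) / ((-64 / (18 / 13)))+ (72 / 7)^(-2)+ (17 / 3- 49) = -1092799343 / 23115456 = -47.28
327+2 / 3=327.67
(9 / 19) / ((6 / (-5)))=-15 / 38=-0.39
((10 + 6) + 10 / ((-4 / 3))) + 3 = 23 / 2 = 11.50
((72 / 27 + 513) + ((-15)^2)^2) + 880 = 156062 / 3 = 52020.67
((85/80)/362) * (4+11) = 255/5792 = 0.04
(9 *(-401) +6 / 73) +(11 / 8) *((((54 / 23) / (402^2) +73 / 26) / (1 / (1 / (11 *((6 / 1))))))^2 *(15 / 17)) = -8520282885530983759267 / 2360898341825296416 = -3608.92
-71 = -71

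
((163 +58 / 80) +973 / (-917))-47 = 115.66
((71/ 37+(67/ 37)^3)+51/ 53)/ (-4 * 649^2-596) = -0.00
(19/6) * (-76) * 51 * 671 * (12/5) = -98830248/5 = -19766049.60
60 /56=15 /14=1.07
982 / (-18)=-491 / 9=-54.56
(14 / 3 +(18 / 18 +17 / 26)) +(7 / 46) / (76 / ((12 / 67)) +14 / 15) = 36167788 / 5721963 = 6.32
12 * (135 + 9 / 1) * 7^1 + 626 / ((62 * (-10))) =3749447 / 310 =12094.99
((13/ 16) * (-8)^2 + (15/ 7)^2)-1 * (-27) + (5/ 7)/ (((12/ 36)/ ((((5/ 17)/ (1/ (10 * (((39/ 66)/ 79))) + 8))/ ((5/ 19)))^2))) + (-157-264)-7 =-3136484925673/ 9107038227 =-344.40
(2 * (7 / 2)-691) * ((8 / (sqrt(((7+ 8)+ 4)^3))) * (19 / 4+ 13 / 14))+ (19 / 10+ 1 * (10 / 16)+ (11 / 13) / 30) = 3983 / 1560-11448 * sqrt(19) / 133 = -372.64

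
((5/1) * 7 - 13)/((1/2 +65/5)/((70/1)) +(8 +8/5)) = 3080/1371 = 2.25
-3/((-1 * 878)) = 3/878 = 0.00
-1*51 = -51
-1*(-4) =4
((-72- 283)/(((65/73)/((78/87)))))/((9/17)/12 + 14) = -704888/27695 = -25.45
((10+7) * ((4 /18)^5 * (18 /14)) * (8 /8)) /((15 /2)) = 0.00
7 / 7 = 1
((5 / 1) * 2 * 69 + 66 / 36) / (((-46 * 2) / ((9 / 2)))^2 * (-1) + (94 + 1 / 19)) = -2129463 / 997034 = -2.14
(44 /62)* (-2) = -44 /31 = -1.42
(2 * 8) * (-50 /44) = -200 /11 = -18.18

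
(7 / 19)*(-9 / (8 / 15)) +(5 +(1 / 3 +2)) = 509 / 456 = 1.12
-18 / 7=-2.57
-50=-50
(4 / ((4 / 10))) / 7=10 / 7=1.43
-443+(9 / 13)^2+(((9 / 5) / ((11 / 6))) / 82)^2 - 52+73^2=4154602843876 / 859369225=4834.48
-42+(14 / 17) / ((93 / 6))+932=469058 / 527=890.05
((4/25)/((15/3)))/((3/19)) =76/375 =0.20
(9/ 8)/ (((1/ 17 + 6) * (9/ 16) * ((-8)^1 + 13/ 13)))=-34/ 721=-0.05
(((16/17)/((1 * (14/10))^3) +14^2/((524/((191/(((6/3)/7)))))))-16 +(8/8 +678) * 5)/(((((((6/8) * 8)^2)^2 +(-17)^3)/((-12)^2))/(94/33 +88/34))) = -405872255281200/516659539319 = -785.57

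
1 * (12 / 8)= 3 / 2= 1.50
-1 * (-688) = 688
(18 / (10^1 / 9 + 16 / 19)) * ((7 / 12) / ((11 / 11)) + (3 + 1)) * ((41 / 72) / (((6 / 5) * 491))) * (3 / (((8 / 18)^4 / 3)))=12649772025 / 1343438848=9.42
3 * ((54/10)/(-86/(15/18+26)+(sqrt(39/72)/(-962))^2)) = -22280704992/4407960155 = -5.05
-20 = -20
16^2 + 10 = 266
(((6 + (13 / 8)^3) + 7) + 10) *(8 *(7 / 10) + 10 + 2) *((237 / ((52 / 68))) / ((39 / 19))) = 3922039451 / 54080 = 72522.92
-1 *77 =-77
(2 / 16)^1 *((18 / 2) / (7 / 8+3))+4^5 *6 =190473 / 31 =6144.29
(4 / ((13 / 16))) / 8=8 / 13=0.62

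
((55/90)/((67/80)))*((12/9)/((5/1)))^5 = 90112/91580625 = 0.00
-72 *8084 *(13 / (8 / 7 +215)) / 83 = -52966368 / 125579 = -421.78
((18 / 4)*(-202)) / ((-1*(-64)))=-909 / 64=-14.20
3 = 3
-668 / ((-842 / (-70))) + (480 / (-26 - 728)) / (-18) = -26425940 / 476151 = -55.50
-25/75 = -1/3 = -0.33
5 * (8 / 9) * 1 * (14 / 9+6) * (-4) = -134.32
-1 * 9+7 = -2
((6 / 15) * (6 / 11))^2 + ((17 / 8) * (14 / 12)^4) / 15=29173261 / 94089600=0.31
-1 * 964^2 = -929296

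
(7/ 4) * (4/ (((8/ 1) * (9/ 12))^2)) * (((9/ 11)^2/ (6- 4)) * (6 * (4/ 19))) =0.08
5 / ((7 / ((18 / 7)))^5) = 9447840 / 282475249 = 0.03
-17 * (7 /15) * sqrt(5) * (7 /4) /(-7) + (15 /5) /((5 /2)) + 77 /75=167 /75 + 119 * sqrt(5) /60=6.66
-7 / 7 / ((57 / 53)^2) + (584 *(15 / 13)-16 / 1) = 27748931 / 42237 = 656.98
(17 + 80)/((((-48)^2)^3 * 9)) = 0.00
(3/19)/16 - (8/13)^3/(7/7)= -149057/667888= -0.22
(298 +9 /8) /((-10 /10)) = -2393 /8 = -299.12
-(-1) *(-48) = -48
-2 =-2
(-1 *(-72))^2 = 5184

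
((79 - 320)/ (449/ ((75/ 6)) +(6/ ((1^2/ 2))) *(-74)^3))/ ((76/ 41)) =247025/ 9239038952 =0.00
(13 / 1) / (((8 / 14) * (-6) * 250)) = -91 / 6000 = -0.02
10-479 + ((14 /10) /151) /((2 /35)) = -468.84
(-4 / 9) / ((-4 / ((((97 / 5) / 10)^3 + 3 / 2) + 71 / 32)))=1836689 / 1500000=1.22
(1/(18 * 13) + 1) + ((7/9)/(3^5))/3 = 171497/170586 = 1.01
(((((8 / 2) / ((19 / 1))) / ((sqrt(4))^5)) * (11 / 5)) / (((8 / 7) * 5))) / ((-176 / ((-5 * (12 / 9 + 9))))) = 217 / 291840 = 0.00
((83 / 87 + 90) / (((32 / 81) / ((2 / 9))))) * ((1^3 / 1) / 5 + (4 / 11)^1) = 735909 / 25520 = 28.84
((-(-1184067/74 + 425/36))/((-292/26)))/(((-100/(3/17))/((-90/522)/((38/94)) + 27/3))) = 19234130929/892950600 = 21.54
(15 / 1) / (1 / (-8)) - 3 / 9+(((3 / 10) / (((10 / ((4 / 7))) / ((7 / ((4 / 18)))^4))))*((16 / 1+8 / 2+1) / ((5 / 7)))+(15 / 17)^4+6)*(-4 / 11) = -248837018975209 / 1378096500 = -180565.74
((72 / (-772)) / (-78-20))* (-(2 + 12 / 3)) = -54 / 9457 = -0.01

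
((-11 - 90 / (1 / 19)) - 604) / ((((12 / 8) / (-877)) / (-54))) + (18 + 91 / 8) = -587238965 / 8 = -73404870.62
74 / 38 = 37 / 19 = 1.95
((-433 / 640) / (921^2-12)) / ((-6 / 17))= 7361 / 3257199360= 0.00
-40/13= -3.08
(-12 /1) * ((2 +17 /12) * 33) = -1353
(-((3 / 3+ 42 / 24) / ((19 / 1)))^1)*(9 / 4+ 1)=-143 / 304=-0.47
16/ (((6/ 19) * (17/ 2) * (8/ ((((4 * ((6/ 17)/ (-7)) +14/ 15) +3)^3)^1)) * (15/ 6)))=15.49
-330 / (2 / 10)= -1650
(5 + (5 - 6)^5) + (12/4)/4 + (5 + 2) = 47/4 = 11.75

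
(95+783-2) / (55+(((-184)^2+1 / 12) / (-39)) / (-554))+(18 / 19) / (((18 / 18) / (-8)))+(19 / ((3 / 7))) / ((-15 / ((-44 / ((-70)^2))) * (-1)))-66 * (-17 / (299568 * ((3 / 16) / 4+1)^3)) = 25510031527059465247 / 3235734881873683875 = 7.88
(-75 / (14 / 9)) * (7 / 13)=-675 / 26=-25.96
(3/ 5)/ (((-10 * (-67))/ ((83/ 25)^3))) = 1715361/ 52343750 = 0.03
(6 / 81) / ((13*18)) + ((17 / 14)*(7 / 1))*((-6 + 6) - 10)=-268514 / 3159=-85.00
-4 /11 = -0.36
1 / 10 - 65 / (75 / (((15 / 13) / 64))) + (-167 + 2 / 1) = -52773 / 320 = -164.92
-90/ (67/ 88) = -7920/ 67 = -118.21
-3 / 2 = -1.50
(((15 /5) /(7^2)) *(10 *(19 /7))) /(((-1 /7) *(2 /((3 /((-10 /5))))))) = 855 /98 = 8.72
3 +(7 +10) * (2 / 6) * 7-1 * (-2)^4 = 80 / 3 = 26.67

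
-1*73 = -73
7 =7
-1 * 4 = -4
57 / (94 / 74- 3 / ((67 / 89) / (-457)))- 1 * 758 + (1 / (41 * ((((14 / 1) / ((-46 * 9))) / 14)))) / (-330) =-7721688875027 / 10187756260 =-757.94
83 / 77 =1.08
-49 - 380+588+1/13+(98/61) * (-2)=123600/793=155.86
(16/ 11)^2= 256/ 121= 2.12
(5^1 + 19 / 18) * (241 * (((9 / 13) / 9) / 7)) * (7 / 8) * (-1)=-26269 / 1872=-14.03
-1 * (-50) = 50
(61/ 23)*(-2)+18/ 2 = 85/ 23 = 3.70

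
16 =16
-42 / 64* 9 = -189 / 32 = -5.91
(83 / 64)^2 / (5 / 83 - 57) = -571787 / 19357696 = -0.03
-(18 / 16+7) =-65 / 8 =-8.12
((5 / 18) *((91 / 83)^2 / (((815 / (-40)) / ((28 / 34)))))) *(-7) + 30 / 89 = 6598680770 / 15290624619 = 0.43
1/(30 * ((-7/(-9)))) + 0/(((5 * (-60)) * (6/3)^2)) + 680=47603/70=680.04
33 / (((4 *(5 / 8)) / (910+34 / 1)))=62304 / 5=12460.80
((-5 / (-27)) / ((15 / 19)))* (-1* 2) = -38 / 81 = -0.47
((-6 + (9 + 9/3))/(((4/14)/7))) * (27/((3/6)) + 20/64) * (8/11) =11613/2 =5806.50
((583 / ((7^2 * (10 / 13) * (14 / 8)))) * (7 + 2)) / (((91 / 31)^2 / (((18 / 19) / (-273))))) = -60508404 / 1888854695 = -0.03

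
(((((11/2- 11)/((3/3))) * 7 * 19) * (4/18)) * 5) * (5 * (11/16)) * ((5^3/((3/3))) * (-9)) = 50290625/16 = 3143164.06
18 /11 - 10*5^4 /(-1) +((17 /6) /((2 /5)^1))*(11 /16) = 13213741 /2112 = 6256.51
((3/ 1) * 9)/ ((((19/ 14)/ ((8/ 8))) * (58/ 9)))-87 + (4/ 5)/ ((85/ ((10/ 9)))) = -35366132/ 421515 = -83.90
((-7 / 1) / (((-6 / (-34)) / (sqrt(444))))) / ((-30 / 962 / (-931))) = -106579018 *sqrt(111) / 45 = -24952880.69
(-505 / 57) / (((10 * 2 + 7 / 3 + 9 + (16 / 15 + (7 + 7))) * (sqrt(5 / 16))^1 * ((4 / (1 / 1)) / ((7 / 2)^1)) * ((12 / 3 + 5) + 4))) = -0.02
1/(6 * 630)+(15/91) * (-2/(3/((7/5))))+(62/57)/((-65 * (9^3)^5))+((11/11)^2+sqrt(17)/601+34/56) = sqrt(17)/601+1108815253499504647/762826644410674545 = 1.46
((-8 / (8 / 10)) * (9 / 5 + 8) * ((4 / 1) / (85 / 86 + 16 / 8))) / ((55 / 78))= -186.03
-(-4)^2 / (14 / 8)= -64 / 7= -9.14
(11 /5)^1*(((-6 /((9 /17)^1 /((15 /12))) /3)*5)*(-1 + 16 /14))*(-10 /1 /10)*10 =4675 /63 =74.21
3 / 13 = 0.23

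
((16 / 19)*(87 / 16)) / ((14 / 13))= 1131 / 266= 4.25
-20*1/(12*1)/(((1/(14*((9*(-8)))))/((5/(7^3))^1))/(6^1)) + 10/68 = 245045/1666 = 147.09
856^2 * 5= 3663680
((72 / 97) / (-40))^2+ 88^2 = 1821582481 / 235225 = 7744.00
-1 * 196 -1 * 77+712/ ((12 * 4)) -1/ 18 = -2324/ 9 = -258.22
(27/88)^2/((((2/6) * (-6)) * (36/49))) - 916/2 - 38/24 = -85428227/185856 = -459.65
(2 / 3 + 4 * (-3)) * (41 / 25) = -1394 / 75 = -18.59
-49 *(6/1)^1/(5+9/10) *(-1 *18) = 52920/59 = 896.95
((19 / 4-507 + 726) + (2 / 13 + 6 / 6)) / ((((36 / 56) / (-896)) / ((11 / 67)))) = -51464.56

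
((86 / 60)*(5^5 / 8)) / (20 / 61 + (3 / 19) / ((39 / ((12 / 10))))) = 2024628125 / 1203168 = 1682.75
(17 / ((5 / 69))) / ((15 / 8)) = 3128 / 25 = 125.12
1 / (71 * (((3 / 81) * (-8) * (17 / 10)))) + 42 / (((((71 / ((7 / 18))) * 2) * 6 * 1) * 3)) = -703 / 32589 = -0.02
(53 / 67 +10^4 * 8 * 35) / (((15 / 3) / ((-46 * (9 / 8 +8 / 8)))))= -73351620723 / 1340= -54740015.46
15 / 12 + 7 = 33 / 4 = 8.25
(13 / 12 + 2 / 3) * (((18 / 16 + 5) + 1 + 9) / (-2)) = -903 / 64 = -14.11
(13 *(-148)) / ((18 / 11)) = -10582 / 9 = -1175.78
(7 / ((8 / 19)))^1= 133 / 8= 16.62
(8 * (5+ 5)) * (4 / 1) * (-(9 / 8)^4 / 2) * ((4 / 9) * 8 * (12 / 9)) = -1215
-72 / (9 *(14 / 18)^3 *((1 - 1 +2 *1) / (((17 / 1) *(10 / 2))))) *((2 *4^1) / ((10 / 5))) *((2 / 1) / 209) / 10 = -198288 / 71687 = -2.77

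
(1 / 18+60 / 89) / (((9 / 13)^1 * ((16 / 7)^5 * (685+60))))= 255415979 / 11263184732160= 0.00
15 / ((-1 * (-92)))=15 / 92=0.16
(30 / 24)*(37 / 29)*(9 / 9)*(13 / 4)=2405 / 464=5.18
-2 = -2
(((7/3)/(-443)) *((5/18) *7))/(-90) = 49/430596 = 0.00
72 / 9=8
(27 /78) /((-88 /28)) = -63 /572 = -0.11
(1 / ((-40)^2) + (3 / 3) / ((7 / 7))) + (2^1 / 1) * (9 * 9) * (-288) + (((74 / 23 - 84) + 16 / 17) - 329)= -29443138809 / 625600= -47063.84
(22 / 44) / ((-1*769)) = -1 / 1538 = -0.00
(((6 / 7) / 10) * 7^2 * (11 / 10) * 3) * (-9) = -6237 / 50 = -124.74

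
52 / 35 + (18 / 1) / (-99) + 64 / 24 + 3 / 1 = 8051 / 1155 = 6.97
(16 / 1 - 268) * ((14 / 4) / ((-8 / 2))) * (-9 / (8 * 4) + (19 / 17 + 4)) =1160271 / 1088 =1066.43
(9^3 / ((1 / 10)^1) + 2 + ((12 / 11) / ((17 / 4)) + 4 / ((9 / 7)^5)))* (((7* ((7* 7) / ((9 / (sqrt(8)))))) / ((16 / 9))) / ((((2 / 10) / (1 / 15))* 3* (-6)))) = -8189.46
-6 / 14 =-3 / 7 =-0.43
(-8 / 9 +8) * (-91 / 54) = -2912 / 243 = -11.98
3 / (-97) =-3 / 97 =-0.03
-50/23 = -2.17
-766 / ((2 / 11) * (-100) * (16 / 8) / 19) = 400.24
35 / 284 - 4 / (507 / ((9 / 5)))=26167 / 239980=0.11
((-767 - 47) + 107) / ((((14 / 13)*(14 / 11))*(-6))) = 14443 / 168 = 85.97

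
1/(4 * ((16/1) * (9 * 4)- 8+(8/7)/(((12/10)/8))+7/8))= 0.00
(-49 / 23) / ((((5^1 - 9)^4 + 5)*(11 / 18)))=-98 / 7337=-0.01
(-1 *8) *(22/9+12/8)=-284/9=-31.56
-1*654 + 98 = -556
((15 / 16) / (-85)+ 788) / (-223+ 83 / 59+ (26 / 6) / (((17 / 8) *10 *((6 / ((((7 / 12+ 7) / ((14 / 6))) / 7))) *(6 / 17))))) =-11950136415 / 3359862932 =-3.56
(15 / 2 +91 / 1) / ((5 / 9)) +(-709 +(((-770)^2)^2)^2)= 1235736291547680999994683 / 10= 123573629154768099999468.30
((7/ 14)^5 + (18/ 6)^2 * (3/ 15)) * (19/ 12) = 5567/ 1920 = 2.90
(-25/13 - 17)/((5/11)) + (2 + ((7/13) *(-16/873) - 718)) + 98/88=-1888881487/2496780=-756.53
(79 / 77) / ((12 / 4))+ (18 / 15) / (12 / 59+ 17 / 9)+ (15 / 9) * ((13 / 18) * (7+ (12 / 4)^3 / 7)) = 13.98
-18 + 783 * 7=5463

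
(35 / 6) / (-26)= -35 / 156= -0.22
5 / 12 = 0.42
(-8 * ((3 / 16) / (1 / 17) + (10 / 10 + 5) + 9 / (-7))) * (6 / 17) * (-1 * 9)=23895 / 119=200.80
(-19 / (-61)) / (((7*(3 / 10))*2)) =95 / 1281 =0.07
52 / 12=13 / 3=4.33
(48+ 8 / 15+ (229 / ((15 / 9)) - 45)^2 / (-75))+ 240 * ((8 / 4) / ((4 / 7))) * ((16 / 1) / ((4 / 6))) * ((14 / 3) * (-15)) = -2646122444 / 1875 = -1411265.30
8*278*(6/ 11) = 13344/ 11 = 1213.09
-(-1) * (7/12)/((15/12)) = 0.47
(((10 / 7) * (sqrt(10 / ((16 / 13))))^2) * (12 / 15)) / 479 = 65 / 3353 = 0.02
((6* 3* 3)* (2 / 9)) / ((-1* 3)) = -4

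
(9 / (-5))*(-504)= 4536 / 5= 907.20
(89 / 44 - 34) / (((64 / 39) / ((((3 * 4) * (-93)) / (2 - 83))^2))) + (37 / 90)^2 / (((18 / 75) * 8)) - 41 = -639794329 / 171072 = -3739.91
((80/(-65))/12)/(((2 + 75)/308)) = -16/39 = -0.41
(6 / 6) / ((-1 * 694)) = -1 / 694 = -0.00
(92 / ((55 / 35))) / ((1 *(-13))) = -644 / 143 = -4.50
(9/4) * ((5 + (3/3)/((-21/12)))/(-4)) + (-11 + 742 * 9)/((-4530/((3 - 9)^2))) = -4690869/84560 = -55.47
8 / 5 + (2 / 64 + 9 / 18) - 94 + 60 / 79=-1151621 / 12640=-91.11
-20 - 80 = -100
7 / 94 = 0.07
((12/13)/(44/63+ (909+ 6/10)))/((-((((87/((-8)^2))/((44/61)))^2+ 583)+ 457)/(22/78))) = -13738475520/50126838685039363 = -0.00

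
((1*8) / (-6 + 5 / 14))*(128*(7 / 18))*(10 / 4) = -125440 / 711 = -176.43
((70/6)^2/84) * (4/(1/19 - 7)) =-0.93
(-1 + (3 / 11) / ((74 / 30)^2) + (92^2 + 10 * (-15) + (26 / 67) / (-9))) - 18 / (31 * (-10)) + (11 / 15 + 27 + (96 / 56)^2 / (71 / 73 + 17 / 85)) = 61569102772828331 / 7379467107705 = 8343.30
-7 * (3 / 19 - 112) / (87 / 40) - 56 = 502432 / 1653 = 303.95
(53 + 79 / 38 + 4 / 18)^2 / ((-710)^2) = 357701569 / 58961552400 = 0.01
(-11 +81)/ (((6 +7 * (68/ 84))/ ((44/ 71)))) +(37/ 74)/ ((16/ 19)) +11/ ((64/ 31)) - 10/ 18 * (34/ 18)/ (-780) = 138399307/ 14354496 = 9.64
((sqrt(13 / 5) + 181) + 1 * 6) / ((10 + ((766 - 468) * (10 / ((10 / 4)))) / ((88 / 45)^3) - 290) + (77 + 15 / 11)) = -15929408 / 3598567 - 85184 * sqrt(65) / 17992835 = -4.46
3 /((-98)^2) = 3 /9604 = 0.00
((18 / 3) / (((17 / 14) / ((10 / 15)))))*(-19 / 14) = -4.47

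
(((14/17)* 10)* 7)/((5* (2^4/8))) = 98/17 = 5.76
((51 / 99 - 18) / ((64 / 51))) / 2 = -9809 / 1408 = -6.97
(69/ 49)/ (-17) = -69/ 833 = -0.08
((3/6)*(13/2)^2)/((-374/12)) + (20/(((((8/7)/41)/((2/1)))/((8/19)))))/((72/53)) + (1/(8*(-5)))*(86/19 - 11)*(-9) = 566161349/1279080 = 442.63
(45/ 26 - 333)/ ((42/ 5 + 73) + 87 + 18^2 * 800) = -43065/ 33717892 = -0.00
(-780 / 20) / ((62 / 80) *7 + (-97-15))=520 / 1421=0.37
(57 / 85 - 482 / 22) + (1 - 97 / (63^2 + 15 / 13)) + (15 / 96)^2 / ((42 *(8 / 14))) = -3569520973 / 176168960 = -20.26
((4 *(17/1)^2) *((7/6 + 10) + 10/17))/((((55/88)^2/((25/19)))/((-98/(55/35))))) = -162708224/57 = -2854530.25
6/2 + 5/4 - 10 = -23/4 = -5.75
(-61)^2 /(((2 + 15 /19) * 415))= 70699 /21995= 3.21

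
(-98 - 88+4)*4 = -728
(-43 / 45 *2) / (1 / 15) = -28.67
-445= -445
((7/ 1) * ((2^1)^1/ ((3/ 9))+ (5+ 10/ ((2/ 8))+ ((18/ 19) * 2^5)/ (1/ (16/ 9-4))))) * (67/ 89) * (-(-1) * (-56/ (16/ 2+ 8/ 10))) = 10210130/ 18601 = 548.90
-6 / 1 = -6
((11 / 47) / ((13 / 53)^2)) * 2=61798 / 7943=7.78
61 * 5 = 305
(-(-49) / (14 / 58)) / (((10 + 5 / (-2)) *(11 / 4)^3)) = 25984 / 19965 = 1.30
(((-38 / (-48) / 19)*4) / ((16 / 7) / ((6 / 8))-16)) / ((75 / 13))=-91 / 40800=-0.00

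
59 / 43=1.37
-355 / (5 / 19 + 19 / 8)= -53960 / 401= -134.56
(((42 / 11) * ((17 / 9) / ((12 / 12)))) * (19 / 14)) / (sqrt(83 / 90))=323 * sqrt(830) / 913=10.19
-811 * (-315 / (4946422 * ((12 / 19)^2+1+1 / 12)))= 1532790 / 43990271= 0.03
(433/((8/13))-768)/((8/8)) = -515/8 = -64.38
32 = 32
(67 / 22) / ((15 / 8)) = 268 / 165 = 1.62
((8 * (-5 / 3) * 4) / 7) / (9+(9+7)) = -32 / 105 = -0.30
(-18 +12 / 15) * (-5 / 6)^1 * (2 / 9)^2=172 / 243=0.71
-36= -36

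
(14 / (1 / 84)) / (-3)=-392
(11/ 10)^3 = 1331/ 1000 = 1.33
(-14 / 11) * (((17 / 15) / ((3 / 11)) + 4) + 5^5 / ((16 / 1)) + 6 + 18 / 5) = -1073863 / 3960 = -271.18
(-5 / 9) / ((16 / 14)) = -35 / 72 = -0.49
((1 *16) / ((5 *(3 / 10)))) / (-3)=-32 / 9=-3.56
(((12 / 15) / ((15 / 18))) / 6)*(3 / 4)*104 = 12.48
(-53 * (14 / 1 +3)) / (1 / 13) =-11713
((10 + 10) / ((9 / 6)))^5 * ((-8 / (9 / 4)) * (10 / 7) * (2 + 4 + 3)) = -32768000000 / 1701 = -19263962.38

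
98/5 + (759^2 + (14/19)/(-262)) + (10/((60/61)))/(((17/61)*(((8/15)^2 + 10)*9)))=1692220881662221/2937368460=576100.99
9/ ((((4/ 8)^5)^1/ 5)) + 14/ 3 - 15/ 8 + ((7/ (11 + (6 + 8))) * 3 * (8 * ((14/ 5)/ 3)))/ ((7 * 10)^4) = 132556484399/ 91875000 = 1442.79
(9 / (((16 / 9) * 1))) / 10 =0.51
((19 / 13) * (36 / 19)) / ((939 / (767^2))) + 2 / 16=4344601 / 2504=1735.06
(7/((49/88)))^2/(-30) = -3872/735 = -5.27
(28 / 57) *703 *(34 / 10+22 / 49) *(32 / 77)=4466048 / 8085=552.39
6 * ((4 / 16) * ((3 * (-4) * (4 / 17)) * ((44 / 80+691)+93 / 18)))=-14754 / 5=-2950.80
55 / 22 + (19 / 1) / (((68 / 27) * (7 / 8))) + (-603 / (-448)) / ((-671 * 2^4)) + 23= 34.12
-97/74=-1.31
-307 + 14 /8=-1221 /4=-305.25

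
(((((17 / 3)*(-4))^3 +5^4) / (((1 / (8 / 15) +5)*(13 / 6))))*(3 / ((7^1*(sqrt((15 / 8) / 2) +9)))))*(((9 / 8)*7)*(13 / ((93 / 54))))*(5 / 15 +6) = -9769391424 / 728035 +271371984*sqrt(15) / 728035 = -11975.21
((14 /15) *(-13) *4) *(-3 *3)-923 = -2431 /5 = -486.20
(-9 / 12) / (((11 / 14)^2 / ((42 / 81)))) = -686 / 1089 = -0.63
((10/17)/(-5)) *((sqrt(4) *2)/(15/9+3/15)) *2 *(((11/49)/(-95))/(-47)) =-132/5207083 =-0.00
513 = 513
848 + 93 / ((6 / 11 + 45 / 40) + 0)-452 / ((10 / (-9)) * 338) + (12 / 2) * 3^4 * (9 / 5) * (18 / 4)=200461356 / 41405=4841.48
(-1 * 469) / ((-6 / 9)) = 1407 / 2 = 703.50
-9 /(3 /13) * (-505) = 19695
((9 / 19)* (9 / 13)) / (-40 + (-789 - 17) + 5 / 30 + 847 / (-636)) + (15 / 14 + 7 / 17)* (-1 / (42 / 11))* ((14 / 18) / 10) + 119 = 96896661620243 / 814467097080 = 118.97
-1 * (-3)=3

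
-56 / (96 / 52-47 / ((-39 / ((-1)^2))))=-312 / 17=-18.35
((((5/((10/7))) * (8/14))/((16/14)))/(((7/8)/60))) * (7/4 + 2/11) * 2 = 463.64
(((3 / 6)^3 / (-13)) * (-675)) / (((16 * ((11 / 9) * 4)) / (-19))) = -115425 / 73216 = -1.58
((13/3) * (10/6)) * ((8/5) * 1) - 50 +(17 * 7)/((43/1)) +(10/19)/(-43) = -262423/7353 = -35.69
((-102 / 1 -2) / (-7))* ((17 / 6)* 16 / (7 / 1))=14144 / 147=96.22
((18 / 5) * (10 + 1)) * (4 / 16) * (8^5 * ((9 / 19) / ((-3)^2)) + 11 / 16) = 51925203 / 3040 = 17080.66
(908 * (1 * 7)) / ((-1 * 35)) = -908 / 5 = -181.60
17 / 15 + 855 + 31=13307 / 15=887.13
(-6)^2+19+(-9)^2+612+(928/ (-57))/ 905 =38584652/ 51585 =747.98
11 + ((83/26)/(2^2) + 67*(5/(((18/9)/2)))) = 36067/104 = 346.80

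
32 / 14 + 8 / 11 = 232 / 77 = 3.01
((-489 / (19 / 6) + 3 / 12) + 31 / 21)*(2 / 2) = -152.69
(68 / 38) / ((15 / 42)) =476 / 95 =5.01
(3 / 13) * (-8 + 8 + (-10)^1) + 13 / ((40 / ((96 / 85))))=-10722 / 5525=-1.94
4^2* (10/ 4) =40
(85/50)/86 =17/860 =0.02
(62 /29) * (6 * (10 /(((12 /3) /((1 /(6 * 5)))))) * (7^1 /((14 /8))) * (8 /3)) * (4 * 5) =19840 /87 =228.05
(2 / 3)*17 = 34 / 3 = 11.33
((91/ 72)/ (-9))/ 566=-91/ 366768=-0.00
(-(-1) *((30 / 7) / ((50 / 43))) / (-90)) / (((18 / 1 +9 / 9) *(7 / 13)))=-559 / 139650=-0.00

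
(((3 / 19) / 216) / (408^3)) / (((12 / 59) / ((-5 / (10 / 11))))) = -649 / 2229861187584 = -0.00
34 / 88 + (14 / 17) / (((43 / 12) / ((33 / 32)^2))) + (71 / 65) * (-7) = -469336761 / 66901120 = -7.02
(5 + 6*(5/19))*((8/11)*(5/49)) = 5000/10241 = 0.49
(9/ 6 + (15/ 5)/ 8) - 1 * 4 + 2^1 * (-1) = -33/ 8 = -4.12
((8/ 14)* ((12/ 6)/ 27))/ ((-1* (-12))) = 2/ 567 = 0.00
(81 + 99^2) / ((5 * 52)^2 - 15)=9882 / 67585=0.15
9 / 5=1.80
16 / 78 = 8 / 39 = 0.21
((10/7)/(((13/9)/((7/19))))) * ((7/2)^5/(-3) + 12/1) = -234825/3952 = -59.42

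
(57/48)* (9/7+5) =209/28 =7.46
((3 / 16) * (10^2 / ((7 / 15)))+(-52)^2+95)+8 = 79721 / 28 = 2847.18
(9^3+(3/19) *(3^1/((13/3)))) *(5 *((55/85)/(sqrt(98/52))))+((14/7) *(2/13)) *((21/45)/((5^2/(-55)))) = -308/975+9904950 *sqrt(26)/29393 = 1717.97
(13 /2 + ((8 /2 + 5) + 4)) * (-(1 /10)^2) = -39 /200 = -0.20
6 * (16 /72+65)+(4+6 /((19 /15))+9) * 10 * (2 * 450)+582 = 9154480 /57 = 160604.91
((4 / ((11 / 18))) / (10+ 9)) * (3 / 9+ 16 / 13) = 1464 / 2717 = 0.54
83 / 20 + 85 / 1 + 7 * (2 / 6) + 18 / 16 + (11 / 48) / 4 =92.67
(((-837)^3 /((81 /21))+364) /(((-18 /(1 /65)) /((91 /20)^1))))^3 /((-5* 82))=-503989603727917.00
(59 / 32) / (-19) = -59 / 608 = -0.10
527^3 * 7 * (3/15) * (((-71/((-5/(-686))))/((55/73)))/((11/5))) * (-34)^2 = -4211075658683717768/3025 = -1392091126837592.65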